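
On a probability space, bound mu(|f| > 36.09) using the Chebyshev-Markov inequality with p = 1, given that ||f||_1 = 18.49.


Chebyshev/Markov inequality: mu(|f| > eps) <= (||f||_p / eps)^p
Step 1: ||f||_1 / eps = 18.49 / 36.09 = 0.51233
Step 2: Raise to power p = 1:
  (0.51233)^1 = 0.51233
Step 3: Therefore mu(|f| > 36.09) <= 0.51233


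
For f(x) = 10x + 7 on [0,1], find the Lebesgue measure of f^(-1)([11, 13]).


f^(-1)([11, 13]) = {x : 11 <= 10x + 7 <= 13}
Solving: (11 - 7)/10 <= x <= (13 - 7)/10
= [0.4, 0.6]
Intersecting with [0,1]: [0.4, 0.6]
Measure = 0.6 - 0.4 = 0.2


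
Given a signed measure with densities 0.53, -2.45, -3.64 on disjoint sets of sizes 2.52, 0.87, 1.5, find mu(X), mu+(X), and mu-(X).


Step 1: Compute signed measure on each set:
  Set 1: 0.53 * 2.52 = 1.3356
  Set 2: -2.45 * 0.87 = -2.1315
  Set 3: -3.64 * 1.5 = -5.46
Step 2: Total signed measure = (1.3356) + (-2.1315) + (-5.46)
     = -6.2559
Step 3: Positive part mu+(X) = sum of positive contributions = 1.3356
Step 4: Negative part mu-(X) = |sum of negative contributions| = 7.5915


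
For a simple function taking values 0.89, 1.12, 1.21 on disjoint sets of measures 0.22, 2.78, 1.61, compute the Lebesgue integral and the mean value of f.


Step 1: Integral = sum(value_i * measure_i)
= 0.89*0.22 + 1.12*2.78 + 1.21*1.61
= 0.1958 + 3.1136 + 1.9481
= 5.2575
Step 2: Total measure of domain = 0.22 + 2.78 + 1.61 = 4.61
Step 3: Average value = 5.2575 / 4.61 = 1.140456


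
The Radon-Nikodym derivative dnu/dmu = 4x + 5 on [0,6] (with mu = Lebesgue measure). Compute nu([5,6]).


nu(A) = integral_A (dnu/dmu) dmu = integral_5^6 (4x + 5) dx
Step 1: Antiderivative F(x) = (4/2)x^2 + 5x
Step 2: F(6) = (4/2)*6^2 + 5*6 = 72 + 30 = 102
Step 3: F(5) = (4/2)*5^2 + 5*5 = 50 + 25 = 75
Step 4: nu([5,6]) = F(6) - F(5) = 102 - 75 = 27


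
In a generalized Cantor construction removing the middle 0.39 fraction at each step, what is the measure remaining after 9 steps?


Step 1: At each step, fraction remaining = 1 - 0.39 = 0.61
Step 2: After 9 steps, measure = (0.61)^9
Result = 0.011694


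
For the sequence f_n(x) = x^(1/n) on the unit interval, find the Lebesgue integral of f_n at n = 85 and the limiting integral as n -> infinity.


At n = 85: f_85(x) = x^(1/85).
Step 1: integral(x^(1/85), 0, 1) = [x^(1/85+1) / (1/85+1)] from 0 to 1
     = 1 / (1/85 + 1) = 1 / ((85+1)/85) = 85/(85+1)
     = 85/86 = 0.988372
Step 2: As n -> infinity, f_n(x) = x^(1/n) -> 1 for x in (0,1], and f_n is increasing in n.
By MCT, lim_n integral(f_n) = integral(lim_n f_n) = integral(1, 0, 1) = 1.
Step 3: Verify convergence: 85/86 = 0.988372 -> 1


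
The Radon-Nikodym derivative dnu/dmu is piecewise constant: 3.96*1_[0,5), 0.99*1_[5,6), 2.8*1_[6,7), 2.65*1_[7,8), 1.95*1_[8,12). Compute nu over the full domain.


Integrate each piece of the Radon-Nikodym derivative:
Step 1: integral_0^5 3.96 dx = 3.96*(5-0) = 3.96*5 = 19.8
Step 2: integral_5^6 0.99 dx = 0.99*(6-5) = 0.99*1 = 0.99
Step 3: integral_6^7 2.8 dx = 2.8*(7-6) = 2.8*1 = 2.8
Step 4: integral_7^8 2.65 dx = 2.65*(8-7) = 2.65*1 = 2.65
Step 5: integral_8^12 1.95 dx = 1.95*(12-8) = 1.95*4 = 7.8
Total: 19.8 + 0.99 + 2.8 + 2.65 + 7.8 = 34.04


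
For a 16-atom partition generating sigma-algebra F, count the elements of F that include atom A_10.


Each element of F is a union of some subset S of the 16 atoms.
The element contains A_10 iff A_10 is in S.
So we count subsets S of {A_1,...,A_16} with A_10 in S: choose freely among the other 15 atoms.
Count = 2^(16-1) = 2^15 = 32768.


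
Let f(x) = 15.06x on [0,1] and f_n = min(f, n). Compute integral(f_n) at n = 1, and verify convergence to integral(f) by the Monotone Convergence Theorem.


f(x) = 15.06x on [0,1]; f_n(x) = min(15.06x, n). At n = 1:
Step 1: f(x) reaches 1 at x = 1/15.06 = 0.066401
Step 2: integral(f_1) = integral(15.06x, 0, 0.066401) + integral(1, 0.066401, 1)
       = 15.06*0.066401^2/2 + 1*(1 - 0.066401)
       = 0.033201 + 0.933599
       = 0.966799
Step 3: As n -> infinity, f_n increases to f, so by MCT integral(f_n) -> integral(f) = 15.06/2 = 7.53.
Convergence: integral(f_1) = 0.966799 -> 7.53 as n -> infinity


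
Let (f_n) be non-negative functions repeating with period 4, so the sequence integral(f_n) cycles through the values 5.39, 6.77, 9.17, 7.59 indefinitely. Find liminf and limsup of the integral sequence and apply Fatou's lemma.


The sequence (integral(f_n)) is periodic with period 4, repeating the values 5.39, 6.77, 9.17, 7.59 indefinitely.
Step 1: For a periodic sequence, every tail (a_m, a_(m+1), ...) contains all 4 period values infinitely often.
Step 2: Hence inf of every tail = min of the period values = min(5.39, 6.77, 9.17, 7.59) = 5.39.
        liminf_n integral(f_n) = sup over m of (inf of tail from m) = 5.39.
Step 3: Similarly sup of every tail = max of the period values = 9.17.
        limsup_n integral(f_n) = 9.17.
Step 4: Fatou's lemma: integral(liminf_n f_n) <= liminf_n integral(f_n) = 5.39.
        So the integral of the pointwise liminf is at most 5.39.


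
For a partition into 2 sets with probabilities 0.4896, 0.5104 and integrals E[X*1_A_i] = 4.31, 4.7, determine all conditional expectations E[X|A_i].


For each cell A_i: E[X|A_i] = E[X*1_A_i] / P(A_i)
Step 1: E[X|A_1] = 4.31 / 0.4896 = 8.803105
Step 2: E[X|A_2] = 4.7 / 0.5104 = 9.208464
Verification: E[X] = sum E[X*1_A_i] = 4.31 + 4.7 = 9.01


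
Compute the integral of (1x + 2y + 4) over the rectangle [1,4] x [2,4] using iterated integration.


By Fubini, integrate in x first, then y.
Step 1: Fix y, integrate over x in [1,4]:
  integral(1x + 2y + 4, x=1..4)
  = 1*(4^2 - 1^2)/2 + (2y + 4)*(4 - 1)
  = 7.5 + (2y + 4)*3
  = 7.5 + 6y + 12
  = 19.5 + 6y
Step 2: Integrate over y in [2,4]:
  integral(19.5 + 6y, y=2..4)
  = 19.5*2 + 6*(4^2 - 2^2)/2
  = 39 + 36
  = 75


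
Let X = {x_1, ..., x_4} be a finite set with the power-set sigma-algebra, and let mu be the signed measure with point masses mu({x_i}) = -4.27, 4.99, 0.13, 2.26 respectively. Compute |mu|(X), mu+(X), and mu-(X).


Step 1: Every measurable set is a union of atoms (the cells / points), so a Hahn decomposition is
  obtained by grouping atoms by sign: P = union of atoms with mu > 0, N = union of the remaining atoms.
  Atoms in P (indices): 2, 3, 4;  atoms in N (indices): 1
  Positive values: 4.99, 0.13, 2.26
  Negative values: -4.27
Step 2: mu+(X) = mu(P) = sum of positive atom values = 7.38
Step 3: mu-(X) = -mu(N) = sum of |negative atom values| = 4.27
Step 4: |mu|(X) = mu+(X) + mu-(X) = 7.38 + 4.27 = 11.65


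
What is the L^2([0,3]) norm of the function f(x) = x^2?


Step 1: ||f||_2 = (integral_0^3 |x^2|^2 dx)^(1/2)
     = (integral_0^3 x^4 dx)^(1/2)
Step 2: integral_0^3 x^4 dx = [x^5/(5)] from 0 to 3 = 3^5/5
     = 243/5 = 48.6
Step 3: ||f||_2 = (48.6)^(1/2) = 6.97137


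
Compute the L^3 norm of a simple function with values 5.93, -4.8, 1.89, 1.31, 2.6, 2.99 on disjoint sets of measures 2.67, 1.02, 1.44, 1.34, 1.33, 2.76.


Step 1: Compute |f_i|^3 for each value:
  |5.93|^3 = 208.527857
  |-4.8|^3 = 110.592
  |1.89|^3 = 6.751269
  |1.31|^3 = 2.248091
  |2.6|^3 = 17.576
  |2.99|^3 = 26.730899
Step 2: Multiply by measures and sum:
  208.527857 * 2.67 = 556.769378
  110.592 * 1.02 = 112.80384
  6.751269 * 1.44 = 9.721827
  2.248091 * 1.34 = 3.012442
  17.576 * 1.33 = 23.37608
  26.730899 * 2.76 = 73.777281
Sum = 556.769378 + 112.80384 + 9.721827 + 3.012442 + 23.37608 + 73.777281 = 779.460849
Step 3: Take the p-th root:
||f||_3 = (779.460849)^(1/3) = 9.203043


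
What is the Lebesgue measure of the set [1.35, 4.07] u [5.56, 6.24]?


For pairwise disjoint intervals, m(union) = sum of lengths.
= (4.07 - 1.35) + (6.24 - 5.56)
= 2.72 + 0.68
= 3.4


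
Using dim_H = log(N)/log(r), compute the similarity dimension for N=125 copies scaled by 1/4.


For a self-similar set with N copies scaled by 1/r:
dim_H = log(N)/log(r) = log(125)/log(4)
= 4.828314/1.386294
= 3.482892


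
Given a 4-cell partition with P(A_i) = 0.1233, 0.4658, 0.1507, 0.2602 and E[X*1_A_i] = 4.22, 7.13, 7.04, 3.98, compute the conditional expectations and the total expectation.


For each cell A_i: E[X|A_i] = E[X*1_A_i] / P(A_i)
Step 1: E[X|A_1] = 4.22 / 0.1233 = 34.225466
Step 2: E[X|A_2] = 7.13 / 0.4658 = 15.306999
Step 3: E[X|A_3] = 7.04 / 0.1507 = 46.715328
Step 4: E[X|A_4] = 3.98 / 0.2602 = 15.295926
Verification: E[X] = sum E[X*1_A_i] = 4.22 + 7.13 + 7.04 + 3.98 = 22.37


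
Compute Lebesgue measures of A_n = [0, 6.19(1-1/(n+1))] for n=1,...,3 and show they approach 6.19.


By continuity of measure from below: if A_n increases to A, then m(A_n) -> m(A).
Here A = [0, 6.19], so m(A) = 6.19
Step 1: a_1 = 6.19*(1 - 1/2) = 3.095, m(A_1) = 3.095
Step 2: a_2 = 6.19*(1 - 1/3) = 4.1267, m(A_2) = 4.1267
Step 3: a_3 = 6.19*(1 - 1/4) = 4.6425, m(A_3) = 4.6425
Limit: m(A_n) -> m([0,6.19]) = 6.19


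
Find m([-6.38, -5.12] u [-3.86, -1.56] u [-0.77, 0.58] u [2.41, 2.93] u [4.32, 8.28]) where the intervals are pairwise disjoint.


For pairwise disjoint intervals, m(union) = sum of lengths.
= (-5.12 - -6.38) + (-1.56 - -3.86) + (0.58 - -0.77) + (2.93 - 2.41) + (8.28 - 4.32)
= 1.26 + 2.3 + 1.35 + 0.52 + 3.96
= 9.39


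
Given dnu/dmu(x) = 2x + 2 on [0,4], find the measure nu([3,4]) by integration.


nu(A) = integral_A (dnu/dmu) dmu = integral_3^4 (2x + 2) dx
Step 1: Antiderivative F(x) = (2/2)x^2 + 2x
Step 2: F(4) = (2/2)*4^2 + 2*4 = 16 + 8 = 24
Step 3: F(3) = (2/2)*3^2 + 2*3 = 9 + 6 = 15
Step 4: nu([3,4]) = F(4) - F(3) = 24 - 15 = 9


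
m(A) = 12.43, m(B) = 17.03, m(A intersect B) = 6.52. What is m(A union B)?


By inclusion-exclusion: m(A u B) = m(A) + m(B) - m(A n B)
= 12.43 + 17.03 - 6.52
= 22.94


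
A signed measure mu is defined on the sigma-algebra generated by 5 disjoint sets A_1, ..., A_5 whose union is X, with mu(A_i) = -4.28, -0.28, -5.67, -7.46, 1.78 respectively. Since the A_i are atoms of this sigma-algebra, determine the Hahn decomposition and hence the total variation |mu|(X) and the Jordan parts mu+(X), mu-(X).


Step 1: Every measurable set is a union of atoms (the cells / points), so a Hahn decomposition is
  obtained by grouping atoms by sign: P = union of atoms with mu > 0, N = union of the remaining atoms.
  Atoms in P (indices): 5;  atoms in N (indices): 1, 2, 3, 4
  Positive values: 1.78
  Negative values: -4.28, -0.28, -5.67, -7.46
Step 2: mu+(X) = mu(P) = sum of positive atom values = 1.78
Step 3: mu-(X) = -mu(N) = sum of |negative atom values| = 17.69
Step 4: |mu|(X) = mu+(X) + mu-(X) = 1.78 + 17.69 = 19.47


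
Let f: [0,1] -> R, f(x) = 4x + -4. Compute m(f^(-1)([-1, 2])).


f^(-1)([-1, 2]) = {x : -1 <= 4x + -4 <= 2}
Solving: (-1 - -4)/4 <= x <= (2 - -4)/4
= [0.75, 1.5]
Intersecting with [0,1]: [0.75, 1]
Measure = 1 - 0.75 = 0.25


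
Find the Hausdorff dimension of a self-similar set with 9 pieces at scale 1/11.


For a self-similar set with N copies scaled by 1/r:
dim_H = log(N)/log(r) = log(9)/log(11)
= 2.197225/2.397895
= 0.916314


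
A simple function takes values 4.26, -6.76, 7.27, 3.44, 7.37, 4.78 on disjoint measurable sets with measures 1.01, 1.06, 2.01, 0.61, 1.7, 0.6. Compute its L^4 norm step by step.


Step 1: Compute |f_i|^4 for each value:
  |4.26|^4 = 329.335386
  |-6.76|^4 = 2088.270646
  |7.27|^4 = 2793.429038
  |3.44|^4 = 140.034089
  |7.37|^4 = 2950.325626
  |4.78|^4 = 522.049383
Step 2: Multiply by measures and sum:
  329.335386 * 1.01 = 332.62874
  2088.270646 * 1.06 = 2213.566885
  2793.429038 * 2.01 = 5614.792367
  140.034089 * 0.61 = 85.420794
  2950.325626 * 1.7 = 5015.553564
  522.049383 * 0.6 = 313.22963
Sum = 332.62874 + 2213.566885 + 5614.792367 + 85.420794 + 5015.553564 + 313.22963 = 13575.191979
Step 3: Take the p-th root:
||f||_4 = (13575.191979)^(1/4) = 10.794101


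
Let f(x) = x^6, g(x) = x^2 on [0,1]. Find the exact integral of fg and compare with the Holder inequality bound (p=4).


Step 1: Exact integral of f*g = integral(x^8, 0, 1) = 1/9
     = 0.111111
Step 2: Holder bound with p=4, q=1.333333:
  ||f||_p = (integral x^24 dx)^(1/4) = (1/25)^(1/4) = 0.447214
  ||g||_q = (integral x^2.666667 dx)^(1/1.333333) = (1/3.666667)^(1/1.333333) = 0.377395
Step 3: Holder bound = ||f||_p * ||g||_q = 0.447214 * 0.377395 = 0.168776
Verification: 0.111111 <= 0.168776 (Holder holds)


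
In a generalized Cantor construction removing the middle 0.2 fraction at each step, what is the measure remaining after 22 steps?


Step 1: At each step, fraction remaining = 1 - 0.2 = 0.8
Step 2: After 22 steps, measure = (0.8)^22
Result = 0.007379


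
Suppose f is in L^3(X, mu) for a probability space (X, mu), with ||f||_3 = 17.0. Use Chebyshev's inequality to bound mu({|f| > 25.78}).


Chebyshev/Markov inequality: mu(|f| > eps) <= (||f||_p / eps)^p
Step 1: ||f||_3 / eps = 17.0 / 25.78 = 0.659426
Step 2: Raise to power p = 3:
  (0.659426)^3 = 0.286746
Step 3: Therefore mu(|f| > 25.78) <= 0.286746


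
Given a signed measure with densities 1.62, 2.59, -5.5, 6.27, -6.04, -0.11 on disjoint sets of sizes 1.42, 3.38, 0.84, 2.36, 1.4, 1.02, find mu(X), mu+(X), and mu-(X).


Step 1: Compute signed measure on each set:
  Set 1: 1.62 * 1.42 = 2.3004
  Set 2: 2.59 * 3.38 = 8.7542
  Set 3: -5.5 * 0.84 = -4.62
  Set 4: 6.27 * 2.36 = 14.7972
  Set 5: -6.04 * 1.4 = -8.456
  Set 6: -0.11 * 1.02 = -0.1122
Step 2: Total signed measure = (2.3004) + (8.7542) + (-4.62) + (14.7972) + (-8.456) + (-0.1122)
     = 12.6636
Step 3: Positive part mu+(X) = sum of positive contributions = 25.8518
Step 4: Negative part mu-(X) = |sum of negative contributions| = 13.1882


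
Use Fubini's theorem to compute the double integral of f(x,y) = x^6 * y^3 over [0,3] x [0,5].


By Fubini's theorem, the double integral factors as a product of single integrals:
Step 1: integral_0^3 x^6 dx = [x^7/7] from 0 to 3
     = 3^7/7 = 312.428571
Step 2: integral_0^5 y^3 dy = [y^4/4] from 0 to 5
     = 5^4/4 = 156.25
Step 3: Double integral = 312.428571 * 156.25 = 48816.964286


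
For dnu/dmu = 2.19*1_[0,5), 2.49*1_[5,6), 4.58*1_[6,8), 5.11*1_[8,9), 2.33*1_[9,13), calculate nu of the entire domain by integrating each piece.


Integrate each piece of the Radon-Nikodym derivative:
Step 1: integral_0^5 2.19 dx = 2.19*(5-0) = 2.19*5 = 10.95
Step 2: integral_5^6 2.49 dx = 2.49*(6-5) = 2.49*1 = 2.49
Step 3: integral_6^8 4.58 dx = 4.58*(8-6) = 4.58*2 = 9.16
Step 4: integral_8^9 5.11 dx = 5.11*(9-8) = 5.11*1 = 5.11
Step 5: integral_9^13 2.33 dx = 2.33*(13-9) = 2.33*4 = 9.32
Total: 10.95 + 2.49 + 9.16 + 5.11 + 9.32 = 37.03


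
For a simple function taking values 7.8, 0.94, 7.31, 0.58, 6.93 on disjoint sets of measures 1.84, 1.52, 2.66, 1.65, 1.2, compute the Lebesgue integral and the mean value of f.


Step 1: Integral = sum(value_i * measure_i)
= 7.8*1.84 + 0.94*1.52 + 7.31*2.66 + 0.58*1.65 + 6.93*1.2
= 14.352 + 1.4288 + 19.4446 + 0.957 + 8.316
= 44.4984
Step 2: Total measure of domain = 1.84 + 1.52 + 2.66 + 1.65 + 1.2 = 8.87
Step 3: Average value = 44.4984 / 8.87 = 5.016731


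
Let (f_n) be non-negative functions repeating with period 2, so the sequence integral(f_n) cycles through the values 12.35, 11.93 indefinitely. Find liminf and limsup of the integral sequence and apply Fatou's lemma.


The sequence (integral(f_n)) is periodic with period 2, repeating the values 12.35, 11.93 indefinitely.
Step 1: For a periodic sequence, every tail (a_m, a_(m+1), ...) contains all 2 period values infinitely often.
Step 2: Hence inf of every tail = min of the period values = min(12.35, 11.93) = 11.93.
        liminf_n integral(f_n) = sup over m of (inf of tail from m) = 11.93.
Step 3: Similarly sup of every tail = max of the period values = 12.35.
        limsup_n integral(f_n) = 12.35.
Step 4: Fatou's lemma: integral(liminf_n f_n) <= liminf_n integral(f_n) = 11.93.
        So the integral of the pointwise liminf is at most 11.93.


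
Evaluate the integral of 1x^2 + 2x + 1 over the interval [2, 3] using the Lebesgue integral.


The Lebesgue integral of a Riemann-integrable function agrees with the Riemann integral.
Antiderivative F(x) = (1/3)x^3 + (2/2)x^2 + 1x
F(3) = (1/3)*3^3 + (2/2)*3^2 + 1*3
     = (1/3)*27 + (2/2)*9 + 1*3
     = 9 + 9 + 3
     = 21
F(2) = 8.666667
Integral = F(3) - F(2) = 21 - 8.666667 = 12.333333


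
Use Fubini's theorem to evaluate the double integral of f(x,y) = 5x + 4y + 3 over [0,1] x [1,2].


By Fubini, integrate in x first, then y.
Step 1: Fix y, integrate over x in [0,1]:
  integral(5x + 4y + 3, x=0..1)
  = 5*(1^2 - 0^2)/2 + (4y + 3)*(1 - 0)
  = 2.5 + (4y + 3)*1
  = 2.5 + 4y + 3
  = 5.5 + 4y
Step 2: Integrate over y in [1,2]:
  integral(5.5 + 4y, y=1..2)
  = 5.5*1 + 4*(2^2 - 1^2)/2
  = 5.5 + 6
  = 11.5


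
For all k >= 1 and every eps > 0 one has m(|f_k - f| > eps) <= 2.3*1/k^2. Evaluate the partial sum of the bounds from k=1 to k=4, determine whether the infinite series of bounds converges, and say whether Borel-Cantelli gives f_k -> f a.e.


Step 1: List the terms 2.3*1/k^2 for k = 1 to 4:
  k=1: 2.3
  k=2: 0.575
  k=3: 0.255556
  k=4: 0.14375
Step 2: Partial sum = 2.3 + 0.575 + 0.255556 + 0.14375
     = 3.274306
Step 3: The full series sum_(k>=1) 2.3*1/k^2 converges (p-series with p = 2 > 1; a constant multiple of a convergent series converges).
Step 4: Fix eps > 0. Since sum_k m(|f_k - f| > eps) < infinity, the Borel-Cantelli lemma gives
        m(limsup_k {|f_k - f| > eps}) = 0, i.e. for a.e. x, |f_k(x) - f(x)| <= eps for all large k.
        Applying this with eps = 1/j for j = 1, 2, ... and intersecting the countably many full-measure sets,
        for a.e. x we get limsup_k |f_k(x) - f(x)| <= 1/j for every j, hence f_k -> f almost everywhere.
Conclusion: series converges; Borel-Cantelli yields f_k -> f a.e.


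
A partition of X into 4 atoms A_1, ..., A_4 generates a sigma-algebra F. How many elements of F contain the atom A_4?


Each element of F is a union of some subset S of the 4 atoms.
The element contains A_4 iff A_4 is in S.
So we count subsets S of {A_1,...,A_4} with A_4 in S: choose freely among the other 3 atoms.
Count = 2^(4-1) = 2^3 = 8.


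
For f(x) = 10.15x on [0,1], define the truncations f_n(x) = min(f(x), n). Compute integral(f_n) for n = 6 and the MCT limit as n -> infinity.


f(x) = 10.15x on [0,1]; f_n(x) = min(10.15x, n). At n = 6:
Step 1: f(x) reaches 6 at x = 6/10.15 = 0.591133
Step 2: integral(f_6) = integral(10.15x, 0, 0.591133) + integral(6, 0.591133, 1)
       = 10.15*0.591133^2/2 + 6*(1 - 0.591133)
       = 1.773399 + 2.453202
       = 4.226601
Step 3: As n -> infinity, f_n increases to f, so by MCT integral(f_n) -> integral(f) = 10.15/2 = 5.075.
Convergence: integral(f_6) = 4.226601 -> 5.075 as n -> infinity


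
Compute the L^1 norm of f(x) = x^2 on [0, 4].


Step 1: ||f||_1 = (integral_0^4 |x^2|^1 dx)^(1/1)
     = (integral_0^4 x^2 dx)^(1/1)
Step 2: integral_0^4 x^2 dx = [x^3/(3)] from 0 to 4 = 4^3/3
     = 64/3 = 21.333333
Step 3: ||f||_1 = (21.333333)^(1/1) = 21.333333


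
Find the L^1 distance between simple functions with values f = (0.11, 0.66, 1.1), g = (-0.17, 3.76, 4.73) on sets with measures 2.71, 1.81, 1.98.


Step 1: Compute differences f_i - g_i:
  0.11 - -0.17 = 0.28
  0.66 - 3.76 = -3.1
  1.1 - 4.73 = -3.63
Step 2: Compute |diff|^1 * measure for each set:
  |0.28|^1 * 2.71 = 0.28 * 2.71 = 0.7588
  |-3.1|^1 * 1.81 = 3.1 * 1.81 = 5.611
  |-3.63|^1 * 1.98 = 3.63 * 1.98 = 7.1874
Step 3: Sum = 13.5572
Step 4: ||f-g||_1 = (13.5572)^(1/1) = 13.5572


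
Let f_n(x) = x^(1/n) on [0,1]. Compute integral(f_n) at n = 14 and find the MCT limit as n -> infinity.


At n = 14: f_14(x) = x^(1/14).
Step 1: integral(x^(1/14), 0, 1) = [x^(1/14+1) / (1/14+1)] from 0 to 1
     = 1 / (1/14 + 1) = 1 / ((14+1)/14) = 14/(14+1)
     = 14/15 = 0.933333
Step 2: As n -> infinity, f_n(x) = x^(1/n) -> 1 for x in (0,1], and f_n is increasing in n.
By MCT, lim_n integral(f_n) = integral(lim_n f_n) = integral(1, 0, 1) = 1.
Step 3: Verify convergence: 14/15 = 0.933333 -> 1


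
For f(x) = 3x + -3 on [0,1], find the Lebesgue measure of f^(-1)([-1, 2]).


f^(-1)([-1, 2]) = {x : -1 <= 3x + -3 <= 2}
Solving: (-1 - -3)/3 <= x <= (2 - -3)/3
= [0.666667, 1.666667]
Intersecting with [0,1]: [0.666667, 1]
Measure = 1 - 0.666667 = 0.333333


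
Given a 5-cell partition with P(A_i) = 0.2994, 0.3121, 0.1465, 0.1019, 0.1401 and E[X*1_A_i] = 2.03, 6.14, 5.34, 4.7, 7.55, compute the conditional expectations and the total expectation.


For each cell A_i: E[X|A_i] = E[X*1_A_i] / P(A_i)
Step 1: E[X|A_1] = 2.03 / 0.2994 = 6.780227
Step 2: E[X|A_2] = 6.14 / 0.3121 = 19.673182
Step 3: E[X|A_3] = 5.34 / 0.1465 = 36.450512
Step 4: E[X|A_4] = 4.7 / 0.1019 = 46.123651
Step 5: E[X|A_5] = 7.55 / 0.1401 = 53.890079
Verification: E[X] = sum E[X*1_A_i] = 2.03 + 6.14 + 5.34 + 4.7 + 7.55 = 25.76


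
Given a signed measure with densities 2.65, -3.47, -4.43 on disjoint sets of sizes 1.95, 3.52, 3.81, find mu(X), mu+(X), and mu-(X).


Step 1: Compute signed measure on each set:
  Set 1: 2.65 * 1.95 = 5.1675
  Set 2: -3.47 * 3.52 = -12.2144
  Set 3: -4.43 * 3.81 = -16.8783
Step 2: Total signed measure = (5.1675) + (-12.2144) + (-16.8783)
     = -23.9252
Step 3: Positive part mu+(X) = sum of positive contributions = 5.1675
Step 4: Negative part mu-(X) = |sum of negative contributions| = 29.0927


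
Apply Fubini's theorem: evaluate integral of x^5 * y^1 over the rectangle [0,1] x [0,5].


By Fubini's theorem, the double integral factors as a product of single integrals:
Step 1: integral_0^1 x^5 dx = [x^6/6] from 0 to 1
     = 1^6/6 = 0.166667
Step 2: integral_0^5 y^1 dy = [y^2/2] from 0 to 5
     = 5^2/2 = 12.5
Step 3: Double integral = 0.166667 * 12.5 = 2.083333


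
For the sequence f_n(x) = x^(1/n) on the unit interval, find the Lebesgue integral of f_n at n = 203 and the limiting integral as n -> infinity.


At n = 203: f_203(x) = x^(1/203).
Step 1: integral(x^(1/203), 0, 1) = [x^(1/203+1) / (1/203+1)] from 0 to 1
     = 1 / (1/203 + 1) = 1 / ((203+1)/203) = 203/(203+1)
     = 203/204 = 0.995098
Step 2: As n -> infinity, f_n(x) = x^(1/n) -> 1 for x in (0,1], and f_n is increasing in n.
By MCT, lim_n integral(f_n) = integral(lim_n f_n) = integral(1, 0, 1) = 1.
Step 3: Verify convergence: 203/204 = 0.995098 -> 1


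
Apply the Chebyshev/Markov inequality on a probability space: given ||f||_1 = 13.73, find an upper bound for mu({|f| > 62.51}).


Chebyshev/Markov inequality: mu(|f| > eps) <= (||f||_p / eps)^p
Step 1: ||f||_1 / eps = 13.73 / 62.51 = 0.219645
Step 2: Raise to power p = 1:
  (0.219645)^1 = 0.219645
Step 3: Therefore mu(|f| > 62.51) <= 0.219645


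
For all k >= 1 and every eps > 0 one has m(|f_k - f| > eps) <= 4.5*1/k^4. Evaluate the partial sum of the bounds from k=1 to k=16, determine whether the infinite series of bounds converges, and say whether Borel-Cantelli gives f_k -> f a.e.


Step 1: List the terms 4.5*1/k^4 for k = 1 to 16:
  k=1: 4.5
  k=2: 0.28125
  k=3: 0.055556
  k=4: 0.017578
  k=5: 0.0072
  k=6: 0.003472
  k=7: 0.001874
  k=8: 0.001099
  k=9: 6.858711e-04
  k=10: 4.500000e-04
  k=11: 3.073561e-04
  k=12: 2.170139e-04
  k=13: 1.575575e-04
  k=14: 1.171387e-04
  k=15: 8.888889e-05
  k=16: 6.866455e-05
Step 2: Partial sum = 4.5 + 0.28125 + 0.055556 + 0.017578 + 0.0072 + 0.003472 + 0.001874 + 0.001099 + 6.858711e-04 + 4.500000e-04 + 3.073561e-04 + 2.170139e-04 + 1.575575e-04 + 1.171387e-04 + 8.888889e-05 + 6.866455e-05
     = 4.870121
Step 3: The full series sum_(k>=1) 4.5*1/k^4 converges (p-series with p = 4 > 1; a constant multiple of a convergent series converges).
Step 4: Fix eps > 0. Since sum_k m(|f_k - f| > eps) < infinity, the Borel-Cantelli lemma gives
        m(limsup_k {|f_k - f| > eps}) = 0, i.e. for a.e. x, |f_k(x) - f(x)| <= eps for all large k.
        Applying this with eps = 1/j for j = 1, 2, ... and intersecting the countably many full-measure sets,
        for a.e. x we get limsup_k |f_k(x) - f(x)| <= 1/j for every j, hence f_k -> f almost everywhere.
Conclusion: series converges; Borel-Cantelli yields f_k -> f a.e.


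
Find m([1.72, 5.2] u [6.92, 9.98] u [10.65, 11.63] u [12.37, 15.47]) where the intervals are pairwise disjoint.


For pairwise disjoint intervals, m(union) = sum of lengths.
= (5.2 - 1.72) + (9.98 - 6.92) + (11.63 - 10.65) + (15.47 - 12.37)
= 3.48 + 3.06 + 0.98 + 3.1
= 10.62


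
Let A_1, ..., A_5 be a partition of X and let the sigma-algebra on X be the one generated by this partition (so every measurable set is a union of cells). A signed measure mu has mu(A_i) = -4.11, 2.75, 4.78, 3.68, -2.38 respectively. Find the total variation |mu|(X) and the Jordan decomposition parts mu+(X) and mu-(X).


Step 1: Every measurable set is a union of atoms (the cells / points), so a Hahn decomposition is
  obtained by grouping atoms by sign: P = union of atoms with mu > 0, N = union of the remaining atoms.
  Atoms in P (indices): 2, 3, 4;  atoms in N (indices): 1, 5
  Positive values: 2.75, 4.78, 3.68
  Negative values: -4.11, -2.38
Step 2: mu+(X) = mu(P) = sum of positive atom values = 11.21
Step 3: mu-(X) = -mu(N) = sum of |negative atom values| = 6.49
Step 4: |mu|(X) = mu+(X) + mu-(X) = 11.21 + 6.49 = 17.7


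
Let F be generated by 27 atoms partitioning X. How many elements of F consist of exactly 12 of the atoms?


Each element of F is a union of some subset of the 27 atoms.
Elements that are unions of exactly 12 atoms correspond to 12-element subsets of the 27 atoms.
Count = C(27, 12) = 27! / (12! * 15!) = 17383860.


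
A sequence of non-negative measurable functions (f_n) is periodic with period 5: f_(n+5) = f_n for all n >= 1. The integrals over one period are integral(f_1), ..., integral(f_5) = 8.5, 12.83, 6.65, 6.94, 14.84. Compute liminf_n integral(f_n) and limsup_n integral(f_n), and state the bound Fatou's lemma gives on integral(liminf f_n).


The sequence (integral(f_n)) is periodic with period 5, repeating the values 8.5, 12.83, 6.65, 6.94, 14.84 indefinitely.
Step 1: For a periodic sequence, every tail (a_m, a_(m+1), ...) contains all 5 period values infinitely often.
Step 2: Hence inf of every tail = min of the period values = min(8.5, 12.83, 6.65, 6.94, 14.84) = 6.65.
        liminf_n integral(f_n) = sup over m of (inf of tail from m) = 6.65.
Step 3: Similarly sup of every tail = max of the period values = 14.84.
        limsup_n integral(f_n) = 14.84.
Step 4: Fatou's lemma: integral(liminf_n f_n) <= liminf_n integral(f_n) = 6.65.
        So the integral of the pointwise liminf is at most 6.65.


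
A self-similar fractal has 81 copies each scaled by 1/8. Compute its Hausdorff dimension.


For a self-similar set with N copies scaled by 1/r:
dim_H = log(N)/log(r) = log(81)/log(8)
= 4.394449/2.079442
= 2.113283


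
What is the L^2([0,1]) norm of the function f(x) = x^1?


Step 1: ||f||_2 = (integral_0^1 |x^1|^2 dx)^(1/2)
     = (integral_0^1 x^2 dx)^(1/2)
Step 2: integral_0^1 x^2 dx = [x^3/(3)] from 0 to 1 = 1^3/3
     = 1/3 = 0.333333
Step 3: ||f||_2 = (0.333333)^(1/2) = 0.57735


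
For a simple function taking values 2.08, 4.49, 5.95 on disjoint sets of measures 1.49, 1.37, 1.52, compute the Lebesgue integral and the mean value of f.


Step 1: Integral = sum(value_i * measure_i)
= 2.08*1.49 + 4.49*1.37 + 5.95*1.52
= 3.0992 + 6.1513 + 9.044
= 18.2945
Step 2: Total measure of domain = 1.49 + 1.37 + 1.52 = 4.38
Step 3: Average value = 18.2945 / 4.38 = 4.176826


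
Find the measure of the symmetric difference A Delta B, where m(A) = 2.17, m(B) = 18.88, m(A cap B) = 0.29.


m(A Delta B) = m(A) + m(B) - 2*m(A n B)
= 2.17 + 18.88 - 2*0.29
= 2.17 + 18.88 - 0.58
= 20.47


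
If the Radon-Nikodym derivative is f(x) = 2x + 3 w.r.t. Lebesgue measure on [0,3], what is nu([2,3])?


nu(A) = integral_A (dnu/dmu) dmu = integral_2^3 (2x + 3) dx
Step 1: Antiderivative F(x) = (2/2)x^2 + 3x
Step 2: F(3) = (2/2)*3^2 + 3*3 = 9 + 9 = 18
Step 3: F(2) = (2/2)*2^2 + 3*2 = 4 + 6 = 10
Step 4: nu([2,3]) = F(3) - F(2) = 18 - 10 = 8


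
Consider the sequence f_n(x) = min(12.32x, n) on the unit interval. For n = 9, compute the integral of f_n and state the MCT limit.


f(x) = 12.32x on [0,1]; f_n(x) = min(12.32x, n). At n = 9:
Step 1: f(x) reaches 9 at x = 9/12.32 = 0.730519
Step 2: integral(f_9) = integral(12.32x, 0, 0.730519) + integral(9, 0.730519, 1)
       = 12.32*0.730519^2/2 + 9*(1 - 0.730519)
       = 3.287338 + 2.425325
       = 5.712662
Step 3: As n -> infinity, f_n increases to f, so by MCT integral(f_n) -> integral(f) = 12.32/2 = 6.16.
Convergence: integral(f_9) = 5.712662 -> 6.16 as n -> infinity


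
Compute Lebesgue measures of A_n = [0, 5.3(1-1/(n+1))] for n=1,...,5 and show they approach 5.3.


By continuity of measure from below: if A_n increases to A, then m(A_n) -> m(A).
Here A = [0, 5.3], so m(A) = 5.3
Step 1: a_1 = 5.3*(1 - 1/2) = 2.65, m(A_1) = 2.65
Step 2: a_2 = 5.3*(1 - 1/3) = 3.5333, m(A_2) = 3.5333
Step 3: a_3 = 5.3*(1 - 1/4) = 3.975, m(A_3) = 3.975
Step 4: a_4 = 5.3*(1 - 1/5) = 4.24, m(A_4) = 4.24
Step 5: a_5 = 5.3*(1 - 1/6) = 4.4167, m(A_5) = 4.4167
Limit: m(A_n) -> m([0,5.3]) = 5.3


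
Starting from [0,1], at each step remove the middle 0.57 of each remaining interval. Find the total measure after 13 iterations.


Step 1: At each step, fraction remaining = 1 - 0.57 = 0.43
Step 2: After 13 steps, measure = (0.43)^13
Result = 1.718264e-05


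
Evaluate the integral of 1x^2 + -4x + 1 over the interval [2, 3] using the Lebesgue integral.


The Lebesgue integral of a Riemann-integrable function agrees with the Riemann integral.
Antiderivative F(x) = (1/3)x^3 + (-4/2)x^2 + 1x
F(3) = (1/3)*3^3 + (-4/2)*3^2 + 1*3
     = (1/3)*27 + (-4/2)*9 + 1*3
     = 9 + -18 + 3
     = -6
F(2) = -3.333333
Integral = F(3) - F(2) = -6 - -3.333333 = -2.666667


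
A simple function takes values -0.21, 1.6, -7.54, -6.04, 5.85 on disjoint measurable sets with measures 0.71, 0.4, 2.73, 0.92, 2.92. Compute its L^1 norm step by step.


Step 1: Compute |f_i|^1 for each value:
  |-0.21|^1 = 0.21
  |1.6|^1 = 1.6
  |-7.54|^1 = 7.54
  |-6.04|^1 = 6.04
  |5.85|^1 = 5.85
Step 2: Multiply by measures and sum:
  0.21 * 0.71 = 0.1491
  1.6 * 0.4 = 0.64
  7.54 * 2.73 = 20.5842
  6.04 * 0.92 = 5.5568
  5.85 * 2.92 = 17.082
Sum = 0.1491 + 0.64 + 20.5842 + 5.5568 + 17.082 = 44.0121
Step 3: Take the p-th root:
||f||_1 = (44.0121)^(1/1) = 44.0121


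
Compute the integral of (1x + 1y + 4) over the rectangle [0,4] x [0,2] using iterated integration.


By Fubini, integrate in x first, then y.
Step 1: Fix y, integrate over x in [0,4]:
  integral(1x + 1y + 4, x=0..4)
  = 1*(4^2 - 0^2)/2 + (1y + 4)*(4 - 0)
  = 8 + (1y + 4)*4
  = 8 + 4y + 16
  = 24 + 4y
Step 2: Integrate over y in [0,2]:
  integral(24 + 4y, y=0..2)
  = 24*2 + 4*(2^2 - 0^2)/2
  = 48 + 8
  = 56


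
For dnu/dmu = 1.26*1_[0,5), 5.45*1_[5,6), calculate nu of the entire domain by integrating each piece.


Integrate each piece of the Radon-Nikodym derivative:
Step 1: integral_0^5 1.26 dx = 1.26*(5-0) = 1.26*5 = 6.3
Step 2: integral_5^6 5.45 dx = 5.45*(6-5) = 5.45*1 = 5.45
Total: 6.3 + 5.45 = 11.75


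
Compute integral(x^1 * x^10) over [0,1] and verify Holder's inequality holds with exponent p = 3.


Step 1: Exact integral of f*g = integral(x^11, 0, 1) = 1/12
     = 0.083333
Step 2: Holder bound with p=3, q=1.5:
  ||f||_p = (integral x^3 dx)^(1/3) = (1/4)^(1/3) = 0.629961
  ||g||_q = (integral x^15 dx)^(1/1.5) = (1/16)^(1/1.5) = 0.15749
Step 3: Holder bound = ||f||_p * ||g||_q = 0.629961 * 0.15749 = 0.099213
Verification: 0.083333 <= 0.099213 (Holder holds)


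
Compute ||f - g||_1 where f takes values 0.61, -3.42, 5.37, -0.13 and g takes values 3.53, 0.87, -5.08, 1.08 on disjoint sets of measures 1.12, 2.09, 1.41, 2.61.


Step 1: Compute differences f_i - g_i:
  0.61 - 3.53 = -2.92
  -3.42 - 0.87 = -4.29
  5.37 - -5.08 = 10.45
  -0.13 - 1.08 = -1.21
Step 2: Compute |diff|^1 * measure for each set:
  |-2.92|^1 * 1.12 = 2.92 * 1.12 = 3.2704
  |-4.29|^1 * 2.09 = 4.29 * 2.09 = 8.9661
  |10.45|^1 * 1.41 = 10.45 * 1.41 = 14.7345
  |-1.21|^1 * 2.61 = 1.21 * 2.61 = 3.1581
Step 3: Sum = 30.1291
Step 4: ||f-g||_1 = (30.1291)^(1/1) = 30.1291


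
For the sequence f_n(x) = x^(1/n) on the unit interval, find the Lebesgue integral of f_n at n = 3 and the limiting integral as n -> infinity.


At n = 3: f_3(x) = x^(1/3).
Step 1: integral(x^(1/3), 0, 1) = [x^(1/3+1) / (1/3+1)] from 0 to 1
     = 1 / (1/3 + 1) = 1 / ((3+1)/3) = 3/(3+1)
     = 3/4 = 0.75
Step 2: As n -> infinity, f_n(x) = x^(1/n) -> 1 for x in (0,1], and f_n is increasing in n.
By MCT, lim_n integral(f_n) = integral(lim_n f_n) = integral(1, 0, 1) = 1.
Step 3: Verify convergence: 3/4 = 0.75 -> 1


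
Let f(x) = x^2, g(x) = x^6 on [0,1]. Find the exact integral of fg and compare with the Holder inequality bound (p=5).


Step 1: Exact integral of f*g = integral(x^8, 0, 1) = 1/9
     = 0.111111
Step 2: Holder bound with p=5, q=1.25:
  ||f||_p = (integral x^10 dx)^(1/5) = (1/11)^(1/5) = 0.619044
  ||g||_q = (integral x^7.5 dx)^(1/1.25) = (1/8.5)^(1/1.25) = 0.180495
Step 3: Holder bound = ||f||_p * ||g||_q = 0.619044 * 0.180495 = 0.111734
Verification: 0.111111 <= 0.111734 (Holder holds)


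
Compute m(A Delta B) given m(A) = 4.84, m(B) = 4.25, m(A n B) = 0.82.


m(A Delta B) = m(A) + m(B) - 2*m(A n B)
= 4.84 + 4.25 - 2*0.82
= 4.84 + 4.25 - 1.64
= 7.45


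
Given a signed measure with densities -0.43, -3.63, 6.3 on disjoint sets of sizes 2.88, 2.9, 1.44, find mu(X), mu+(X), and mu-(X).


Step 1: Compute signed measure on each set:
  Set 1: -0.43 * 2.88 = -1.2384
  Set 2: -3.63 * 2.9 = -10.527
  Set 3: 6.3 * 1.44 = 9.072
Step 2: Total signed measure = (-1.2384) + (-10.527) + (9.072)
     = -2.6934
Step 3: Positive part mu+(X) = sum of positive contributions = 9.072
Step 4: Negative part mu-(X) = |sum of negative contributions| = 11.7654


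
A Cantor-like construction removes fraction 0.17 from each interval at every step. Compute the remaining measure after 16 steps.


Step 1: At each step, fraction remaining = 1 - 0.17 = 0.83
Step 2: After 16 steps, measure = (0.83)^16
Result = 0.050728


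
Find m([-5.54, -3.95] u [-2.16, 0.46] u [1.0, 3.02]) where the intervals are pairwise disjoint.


For pairwise disjoint intervals, m(union) = sum of lengths.
= (-3.95 - -5.54) + (0.46 - -2.16) + (3.02 - 1.0)
= 1.59 + 2.62 + 2.02
= 6.23


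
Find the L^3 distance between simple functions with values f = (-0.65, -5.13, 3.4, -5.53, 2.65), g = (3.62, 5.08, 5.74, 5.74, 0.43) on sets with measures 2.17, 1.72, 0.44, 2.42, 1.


Step 1: Compute differences f_i - g_i:
  -0.65 - 3.62 = -4.27
  -5.13 - 5.08 = -10.21
  3.4 - 5.74 = -2.34
  -5.53 - 5.74 = -11.27
  2.65 - 0.43 = 2.22
Step 2: Compute |diff|^3 * measure for each set:
  |-4.27|^3 * 2.17 = 77.854483 * 2.17 = 168.944228
  |-10.21|^3 * 1.72 = 1064.332261 * 1.72 = 1830.651489
  |-2.34|^3 * 0.44 = 12.812904 * 0.44 = 5.637678
  |-11.27|^3 * 2.42 = 1431.435383 * 2.42 = 3464.073627
  |2.22|^3 * 1 = 10.941048 * 1 = 10.941048
Step 3: Sum = 5480.24807
Step 4: ||f-g||_3 = (5480.24807)^(1/3) = 17.630586


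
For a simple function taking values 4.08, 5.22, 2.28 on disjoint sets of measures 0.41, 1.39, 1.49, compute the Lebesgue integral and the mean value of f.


Step 1: Integral = sum(value_i * measure_i)
= 4.08*0.41 + 5.22*1.39 + 2.28*1.49
= 1.6728 + 7.2558 + 3.3972
= 12.3258
Step 2: Total measure of domain = 0.41 + 1.39 + 1.49 = 3.29
Step 3: Average value = 12.3258 / 3.29 = 3.746444


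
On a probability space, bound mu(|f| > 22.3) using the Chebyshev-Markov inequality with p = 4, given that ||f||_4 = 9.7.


Chebyshev/Markov inequality: mu(|f| > eps) <= (||f||_p / eps)^p
Step 1: ||f||_4 / eps = 9.7 / 22.3 = 0.434978
Step 2: Raise to power p = 4:
  (0.434978)^4 = 0.035799
Step 3: Therefore mu(|f| > 22.3) <= 0.035799


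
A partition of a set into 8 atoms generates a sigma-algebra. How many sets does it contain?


Each element of the sigma-algebra is a union of some subset of the 8 atoms.
The number of such subsets is 2^8 = 256.


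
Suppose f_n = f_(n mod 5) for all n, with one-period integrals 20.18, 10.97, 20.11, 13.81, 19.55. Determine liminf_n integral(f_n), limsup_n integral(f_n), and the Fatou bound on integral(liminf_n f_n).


The sequence (integral(f_n)) is periodic with period 5, repeating the values 20.18, 10.97, 20.11, 13.81, 19.55 indefinitely.
Step 1: For a periodic sequence, every tail (a_m, a_(m+1), ...) contains all 5 period values infinitely often.
Step 2: Hence inf of every tail = min of the period values = min(20.18, 10.97, 20.11, 13.81, 19.55) = 10.97.
        liminf_n integral(f_n) = sup over m of (inf of tail from m) = 10.97.
Step 3: Similarly sup of every tail = max of the period values = 20.18.
        limsup_n integral(f_n) = 20.18.
Step 4: Fatou's lemma: integral(liminf_n f_n) <= liminf_n integral(f_n) = 10.97.
        So the integral of the pointwise liminf is at most 10.97.


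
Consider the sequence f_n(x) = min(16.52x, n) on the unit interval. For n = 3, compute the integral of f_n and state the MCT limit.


f(x) = 16.52x on [0,1]; f_n(x) = min(16.52x, n). At n = 3:
Step 1: f(x) reaches 3 at x = 3/16.52 = 0.181598
Step 2: integral(f_3) = integral(16.52x, 0, 0.181598) + integral(3, 0.181598, 1)
       = 16.52*0.181598^2/2 + 3*(1 - 0.181598)
       = 0.272397 + 2.455206
       = 2.727603
Step 3: As n -> infinity, f_n increases to f, so by MCT integral(f_n) -> integral(f) = 16.52/2 = 8.26.
Convergence: integral(f_3) = 2.727603 -> 8.26 as n -> infinity


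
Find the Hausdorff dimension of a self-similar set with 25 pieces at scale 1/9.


For a self-similar set with N copies scaled by 1/r:
dim_H = log(N)/log(r) = log(25)/log(9)
= 3.218876/2.197225
= 1.464974


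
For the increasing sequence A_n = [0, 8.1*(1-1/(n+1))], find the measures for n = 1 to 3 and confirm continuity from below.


By continuity of measure from below: if A_n increases to A, then m(A_n) -> m(A).
Here A = [0, 8.1], so m(A) = 8.1
Step 1: a_1 = 8.1*(1 - 1/2) = 4.05, m(A_1) = 4.05
Step 2: a_2 = 8.1*(1 - 1/3) = 5.4, m(A_2) = 5.4
Step 3: a_3 = 8.1*(1 - 1/4) = 6.075, m(A_3) = 6.075
Limit: m(A_n) -> m([0,8.1]) = 8.1


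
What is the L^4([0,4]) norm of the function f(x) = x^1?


Step 1: ||f||_4 = (integral_0^4 |x^1|^4 dx)^(1/4)
     = (integral_0^4 x^4 dx)^(1/4)
Step 2: integral_0^4 x^4 dx = [x^5/(5)] from 0 to 4 = 4^5/5
     = 1024/5 = 204.8
Step 3: ||f||_4 = (204.8)^(1/4) = 3.782966


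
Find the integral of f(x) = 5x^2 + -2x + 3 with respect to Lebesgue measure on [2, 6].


The Lebesgue integral of a Riemann-integrable function agrees with the Riemann integral.
Antiderivative F(x) = (5/3)x^3 + (-2/2)x^2 + 3x
F(6) = (5/3)*6^3 + (-2/2)*6^2 + 3*6
     = (5/3)*216 + (-2/2)*36 + 3*6
     = 360 + -36 + 18
     = 342
F(2) = 15.333333
Integral = F(6) - F(2) = 342 - 15.333333 = 326.666667


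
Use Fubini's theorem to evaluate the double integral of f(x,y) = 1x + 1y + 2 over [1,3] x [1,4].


By Fubini, integrate in x first, then y.
Step 1: Fix y, integrate over x in [1,3]:
  integral(1x + 1y + 2, x=1..3)
  = 1*(3^2 - 1^2)/2 + (1y + 2)*(3 - 1)
  = 4 + (1y + 2)*2
  = 4 + 2y + 4
  = 8 + 2y
Step 2: Integrate over y in [1,4]:
  integral(8 + 2y, y=1..4)
  = 8*3 + 2*(4^2 - 1^2)/2
  = 24 + 15
  = 39


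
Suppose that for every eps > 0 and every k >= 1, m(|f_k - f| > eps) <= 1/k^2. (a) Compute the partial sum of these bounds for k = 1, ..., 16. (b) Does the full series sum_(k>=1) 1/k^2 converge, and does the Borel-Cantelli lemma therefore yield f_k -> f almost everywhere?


Step 1: List the terms 1/k^2 for k = 1 to 16:
  k=1: 1
  k=2: 0.25
  k=3: 0.111111
  k=4: 0.0625
  k=5: 0.04
  k=6: 0.027778
  k=7: 0.020408
  k=8: 0.015625
  k=9: 0.012346
  k=10: 0.01
  k=11: 0.008264
  k=12: 0.006944
  k=13: 0.005917
  k=14: 0.005102
  k=15: 0.004444
  k=16: 0.003906
Step 2: Partial sum = 1 + 0.25 + 0.111111 + 0.0625 + 0.04 + 0.027778 + 0.020408 + 0.015625 + 0.012346 + 0.01 + 0.008264 + 0.006944 + 0.005917 + 0.005102 + 0.004444 + 0.003906
     = 1.584347
Step 3: The full series sum_(k>=1) 1/k^2 converges (p-series with p = 2 > 1; a constant multiple of a convergent series converges).
Step 4: Fix eps > 0. Since sum_k m(|f_k - f| > eps) < infinity, the Borel-Cantelli lemma gives
        m(limsup_k {|f_k - f| > eps}) = 0, i.e. for a.e. x, |f_k(x) - f(x)| <= eps for all large k.
        Applying this with eps = 1/j for j = 1, 2, ... and intersecting the countably many full-measure sets,
        for a.e. x we get limsup_k |f_k(x) - f(x)| <= 1/j for every j, hence f_k -> f almost everywhere.
Conclusion: series converges; Borel-Cantelli yields f_k -> f a.e.
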